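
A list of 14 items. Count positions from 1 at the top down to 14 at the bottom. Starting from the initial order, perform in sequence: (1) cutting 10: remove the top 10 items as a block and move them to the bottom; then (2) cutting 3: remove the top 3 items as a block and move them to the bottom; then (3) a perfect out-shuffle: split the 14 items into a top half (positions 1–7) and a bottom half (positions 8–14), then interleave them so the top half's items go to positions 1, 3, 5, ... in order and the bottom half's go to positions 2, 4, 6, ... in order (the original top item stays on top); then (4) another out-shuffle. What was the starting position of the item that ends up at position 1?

Undo the operations in reverse order, starting from position 1:
  undo op 4 (out-shuffle, from top half): 1 ← 1
  undo op 3 (out-shuffle, from top half): 1 ← 1
  undo op 2 (cut 3): 1 ← 4
  undo op 1 (cut 10): 4 ← 14
So the item at position 1 came from original position 14.

14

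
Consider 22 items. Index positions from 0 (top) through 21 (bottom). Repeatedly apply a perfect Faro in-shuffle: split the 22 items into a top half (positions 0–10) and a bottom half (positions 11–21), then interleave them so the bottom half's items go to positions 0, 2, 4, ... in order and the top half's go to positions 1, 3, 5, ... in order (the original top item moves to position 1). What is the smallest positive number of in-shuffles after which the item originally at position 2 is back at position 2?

11

Follow position 2 under repeated in-shuffles:
2 → 5 → 11 → 0 → 1 → 3 → 7 → 15 → 8 → 17 → 12 → 2
It first returns after 11 in-shuffles.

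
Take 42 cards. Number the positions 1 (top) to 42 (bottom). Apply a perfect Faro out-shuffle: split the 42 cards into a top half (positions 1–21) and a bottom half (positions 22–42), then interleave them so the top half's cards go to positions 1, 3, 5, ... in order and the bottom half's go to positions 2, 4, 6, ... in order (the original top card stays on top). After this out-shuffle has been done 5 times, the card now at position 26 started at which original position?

21

Work backwards from position 26, undoing one out-shuffle at a time:
26 ← 34 ← 38 ← 40 ← 41 ← 21
So the card now at position 26 started at position 21.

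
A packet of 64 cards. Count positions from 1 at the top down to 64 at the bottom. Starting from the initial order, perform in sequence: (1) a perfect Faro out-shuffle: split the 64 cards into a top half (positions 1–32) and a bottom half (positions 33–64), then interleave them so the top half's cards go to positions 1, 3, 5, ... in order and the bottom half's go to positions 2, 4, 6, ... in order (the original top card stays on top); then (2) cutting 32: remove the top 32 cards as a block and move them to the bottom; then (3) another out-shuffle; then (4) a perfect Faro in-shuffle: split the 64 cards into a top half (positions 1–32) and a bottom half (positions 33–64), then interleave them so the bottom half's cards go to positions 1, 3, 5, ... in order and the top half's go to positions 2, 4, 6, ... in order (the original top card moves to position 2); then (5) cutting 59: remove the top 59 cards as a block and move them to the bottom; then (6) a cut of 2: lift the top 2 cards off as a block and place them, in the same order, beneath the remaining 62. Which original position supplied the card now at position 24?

Undo the operations in reverse order, starting from position 24:
  undo op 6 (cut 2): 24 ← 26
  undo op 5 (cut 59): 26 ← 21
  undo op 4 (in-shuffle, from bottom half): 21 ← 43
  undo op 3 (out-shuffle, from top half): 43 ← 22
  undo op 2 (cut 32): 22 ← 54
  undo op 1 (out-shuffle, from bottom half): 54 ← 59
So the card at position 24 came from original position 59.

59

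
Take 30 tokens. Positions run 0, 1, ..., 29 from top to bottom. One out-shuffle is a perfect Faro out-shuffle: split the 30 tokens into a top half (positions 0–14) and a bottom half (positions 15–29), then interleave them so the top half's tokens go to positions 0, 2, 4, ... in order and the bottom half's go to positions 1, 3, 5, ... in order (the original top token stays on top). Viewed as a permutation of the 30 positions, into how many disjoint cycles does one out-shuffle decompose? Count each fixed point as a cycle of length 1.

Trace each unvisited position around until it returns:
(0) (1 2 4 8 16 3 ... len 28) (29)
3 cycles in total.

3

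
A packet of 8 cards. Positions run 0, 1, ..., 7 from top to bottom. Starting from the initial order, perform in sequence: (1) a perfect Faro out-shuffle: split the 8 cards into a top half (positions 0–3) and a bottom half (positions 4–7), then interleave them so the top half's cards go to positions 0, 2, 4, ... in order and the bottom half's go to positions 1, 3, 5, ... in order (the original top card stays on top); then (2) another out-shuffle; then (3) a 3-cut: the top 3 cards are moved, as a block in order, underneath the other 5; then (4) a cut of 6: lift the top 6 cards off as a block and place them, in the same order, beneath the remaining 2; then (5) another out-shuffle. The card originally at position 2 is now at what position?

0

Track the card from position 2 forward through each operation:
  after op 1 (out-shuffle): 2 → 4
  after op 2 (out-shuffle): 4 → 1
  after op 3 (cut 3): 1 → 6
  after op 4 (cut 6): 6 → 0
  after op 5 (out-shuffle): 0 → 0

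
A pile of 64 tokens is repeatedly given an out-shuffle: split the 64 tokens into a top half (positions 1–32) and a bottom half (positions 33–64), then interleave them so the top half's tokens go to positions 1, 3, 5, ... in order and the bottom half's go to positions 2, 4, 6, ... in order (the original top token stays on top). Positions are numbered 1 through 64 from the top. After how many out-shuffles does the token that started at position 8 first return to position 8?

6

Follow position 8 under repeated out-shuffles:
8 → 15 → 29 → 57 → 50 → 36 → 8
It first returns after 6 out-shuffles.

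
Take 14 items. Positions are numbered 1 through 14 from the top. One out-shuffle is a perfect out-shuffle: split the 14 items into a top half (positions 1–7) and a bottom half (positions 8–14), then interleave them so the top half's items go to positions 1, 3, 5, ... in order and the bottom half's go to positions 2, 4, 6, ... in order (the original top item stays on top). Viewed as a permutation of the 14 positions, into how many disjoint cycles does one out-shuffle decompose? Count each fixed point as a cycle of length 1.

3

Trace each unvisited position around until it returns:
(1) (2 3 5 9 4 7 ... len 12) (14)
3 cycles in total.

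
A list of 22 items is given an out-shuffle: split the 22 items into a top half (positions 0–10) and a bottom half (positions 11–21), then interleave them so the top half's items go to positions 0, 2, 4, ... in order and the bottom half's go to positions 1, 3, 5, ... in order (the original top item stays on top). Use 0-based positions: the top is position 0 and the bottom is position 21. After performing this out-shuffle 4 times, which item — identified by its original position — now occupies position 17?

Work backwards from position 17, undoing one out-shuffle at a time:
17 ← 19 ← 20 ← 10 ← 5
So the item now at position 17 started at position 5.

5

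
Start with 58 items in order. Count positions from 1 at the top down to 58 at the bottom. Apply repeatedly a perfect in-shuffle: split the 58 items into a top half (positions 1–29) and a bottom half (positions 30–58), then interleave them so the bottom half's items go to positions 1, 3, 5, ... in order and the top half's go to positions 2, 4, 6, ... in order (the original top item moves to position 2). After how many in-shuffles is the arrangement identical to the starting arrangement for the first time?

58

The in-shuffle permutes the 58 positions with cycle lengths [58].
Every item is home exactly when every cycle has completed a whole number of laps, i.e. after lcm(58) = 58 in-shuffles.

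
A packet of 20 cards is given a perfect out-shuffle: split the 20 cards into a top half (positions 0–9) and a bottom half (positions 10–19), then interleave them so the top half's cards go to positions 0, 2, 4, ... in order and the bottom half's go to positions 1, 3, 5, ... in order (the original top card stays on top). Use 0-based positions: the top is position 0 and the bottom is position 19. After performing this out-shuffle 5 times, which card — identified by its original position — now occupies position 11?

14

Work backwards from position 11, undoing one out-shuffle at a time:
11 ← 15 ← 17 ← 18 ← 9 ← 14
So the card now at position 11 started at position 14.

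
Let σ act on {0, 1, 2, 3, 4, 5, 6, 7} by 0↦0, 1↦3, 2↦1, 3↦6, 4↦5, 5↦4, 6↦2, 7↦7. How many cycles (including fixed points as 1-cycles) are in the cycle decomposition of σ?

Cycle decomposition: (0) (1 3 6 2) (4 5) (7).
4 cycles.

4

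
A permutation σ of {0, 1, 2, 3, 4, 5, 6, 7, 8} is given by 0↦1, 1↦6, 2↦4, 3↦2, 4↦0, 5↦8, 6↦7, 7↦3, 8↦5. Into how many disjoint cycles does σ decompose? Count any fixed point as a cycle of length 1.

Cycle decomposition: (0 1 6 7 3 2 4) (5 8).
2 cycles.

2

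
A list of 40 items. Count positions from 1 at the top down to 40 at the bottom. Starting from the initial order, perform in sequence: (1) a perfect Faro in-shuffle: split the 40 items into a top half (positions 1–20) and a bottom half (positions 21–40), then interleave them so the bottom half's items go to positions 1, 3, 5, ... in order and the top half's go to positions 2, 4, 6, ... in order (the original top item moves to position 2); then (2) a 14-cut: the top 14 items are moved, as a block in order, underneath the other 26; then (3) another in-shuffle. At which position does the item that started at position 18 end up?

3

Track the item from position 18 forward through each operation:
  after op 1 (in-shuffle): 18 → 36
  after op 2 (cut 14): 36 → 22
  after op 3 (in-shuffle): 22 → 3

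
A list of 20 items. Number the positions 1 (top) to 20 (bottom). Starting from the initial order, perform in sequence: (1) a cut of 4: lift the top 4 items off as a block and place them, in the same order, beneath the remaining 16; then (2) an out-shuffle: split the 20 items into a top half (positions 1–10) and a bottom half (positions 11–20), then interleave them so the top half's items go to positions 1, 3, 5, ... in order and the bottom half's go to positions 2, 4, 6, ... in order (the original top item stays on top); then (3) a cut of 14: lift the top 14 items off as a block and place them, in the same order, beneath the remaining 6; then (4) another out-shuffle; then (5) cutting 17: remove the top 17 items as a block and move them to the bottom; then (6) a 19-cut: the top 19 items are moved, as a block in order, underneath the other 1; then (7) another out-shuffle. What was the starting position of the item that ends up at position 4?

18

Undo the operations in reverse order, starting from position 4:
  undo op 7 (out-shuffle, from bottom half): 4 ← 12
  undo op 6 (cut 19): 12 ← 11
  undo op 5 (cut 17): 11 ← 8
  undo op 4 (out-shuffle, from bottom half): 8 ← 14
  undo op 3 (cut 14): 14 ← 8
  undo op 2 (out-shuffle, from bottom half): 8 ← 14
  undo op 1 (cut 4): 14 ← 18
So the item at position 4 came from original position 18.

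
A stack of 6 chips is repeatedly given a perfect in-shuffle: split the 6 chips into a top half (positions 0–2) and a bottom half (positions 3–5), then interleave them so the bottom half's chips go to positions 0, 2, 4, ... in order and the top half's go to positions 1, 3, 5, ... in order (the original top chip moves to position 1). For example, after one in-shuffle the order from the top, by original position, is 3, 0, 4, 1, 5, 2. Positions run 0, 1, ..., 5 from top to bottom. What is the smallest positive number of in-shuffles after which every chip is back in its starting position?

3

The in-shuffle permutes the 6 positions with cycle lengths [3, 3].
Every chip is home exactly when every cycle has completed a whole number of laps, i.e. after lcm(3) = 3 in-shuffles.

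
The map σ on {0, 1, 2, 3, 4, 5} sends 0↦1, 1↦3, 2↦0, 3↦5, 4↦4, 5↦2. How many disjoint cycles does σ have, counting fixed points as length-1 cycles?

Cycle decomposition: (0 1 3 5 2) (4).
2 cycles.

2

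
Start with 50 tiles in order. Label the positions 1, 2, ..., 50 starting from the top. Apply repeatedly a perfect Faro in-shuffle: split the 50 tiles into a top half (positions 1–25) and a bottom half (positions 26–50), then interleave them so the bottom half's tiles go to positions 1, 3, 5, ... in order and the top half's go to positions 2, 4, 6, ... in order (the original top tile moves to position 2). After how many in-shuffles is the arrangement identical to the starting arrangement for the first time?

8

The in-shuffle permutes the 50 positions with cycle lengths [2, 8, 8, 8, 8, 8, 8].
Every tile is home exactly when every cycle has completed a whole number of laps, i.e. after lcm(2, 8) = 8 in-shuffles.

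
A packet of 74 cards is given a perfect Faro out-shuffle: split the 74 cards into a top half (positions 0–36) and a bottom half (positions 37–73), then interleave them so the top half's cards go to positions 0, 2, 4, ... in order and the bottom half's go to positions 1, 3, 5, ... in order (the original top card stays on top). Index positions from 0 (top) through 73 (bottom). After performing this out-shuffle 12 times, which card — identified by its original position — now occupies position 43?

Work backwards from position 43, undoing one out-shuffle at a time:
43 ← 58 ← 29 ← 51 ← 62 ← 31 ← 52 ← 26 ← 13 ← 43 ← 58 ← 29 ← 51
So the card now at position 43 started at position 51.

51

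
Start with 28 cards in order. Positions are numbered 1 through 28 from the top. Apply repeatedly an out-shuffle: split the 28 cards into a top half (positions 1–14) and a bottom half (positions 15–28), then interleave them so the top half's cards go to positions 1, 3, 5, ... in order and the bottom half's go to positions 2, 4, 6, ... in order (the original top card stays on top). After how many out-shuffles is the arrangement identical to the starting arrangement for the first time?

The out-shuffle permutes the 28 positions with cycle lengths [1, 1, 2, 6, 18].
Every card is home exactly when every cycle has completed a whole number of laps, i.e. after lcm(1, 2, 6, 18) = 18 out-shuffles.

18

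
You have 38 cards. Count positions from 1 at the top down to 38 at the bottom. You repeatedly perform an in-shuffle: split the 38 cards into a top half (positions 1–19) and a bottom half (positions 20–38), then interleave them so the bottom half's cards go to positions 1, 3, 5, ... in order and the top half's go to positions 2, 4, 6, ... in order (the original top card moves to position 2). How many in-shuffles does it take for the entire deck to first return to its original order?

The in-shuffle permutes the 38 positions with cycle lengths [2, 12, 12, 12].
Every card is home exactly when every cycle has completed a whole number of laps, i.e. after lcm(2, 12) = 12 in-shuffles.

12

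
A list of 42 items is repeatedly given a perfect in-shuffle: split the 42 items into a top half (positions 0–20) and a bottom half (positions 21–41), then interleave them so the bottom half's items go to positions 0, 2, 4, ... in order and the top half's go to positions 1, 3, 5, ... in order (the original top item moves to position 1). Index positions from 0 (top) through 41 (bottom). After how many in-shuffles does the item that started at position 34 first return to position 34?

14

Follow position 34 under repeated in-shuffles:
34 → 26 → 10 → 21 → 0 → 1 → 3 → 7 → 15 → 31 → 20 → 41 → 40 → 38 → 34
It first returns after 14 in-shuffles.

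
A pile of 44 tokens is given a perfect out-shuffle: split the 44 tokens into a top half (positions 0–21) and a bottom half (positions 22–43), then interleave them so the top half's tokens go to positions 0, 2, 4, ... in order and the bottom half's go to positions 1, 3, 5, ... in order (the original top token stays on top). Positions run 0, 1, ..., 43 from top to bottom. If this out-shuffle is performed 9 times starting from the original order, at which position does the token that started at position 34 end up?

36

Track the token's position through each out-shuffle:
34 → 25 → 7 → 14 → 28 → 13 → 26 → 9 → 18 → 36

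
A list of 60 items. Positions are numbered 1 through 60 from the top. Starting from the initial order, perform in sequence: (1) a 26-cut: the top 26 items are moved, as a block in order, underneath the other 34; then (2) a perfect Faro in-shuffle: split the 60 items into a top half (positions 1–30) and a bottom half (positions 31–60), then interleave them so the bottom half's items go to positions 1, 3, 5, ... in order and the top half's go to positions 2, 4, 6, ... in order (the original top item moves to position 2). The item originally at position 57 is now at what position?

1

Track the item from position 57 forward through each operation:
  after op 1 (cut 26): 57 → 31
  after op 2 (in-shuffle): 31 → 1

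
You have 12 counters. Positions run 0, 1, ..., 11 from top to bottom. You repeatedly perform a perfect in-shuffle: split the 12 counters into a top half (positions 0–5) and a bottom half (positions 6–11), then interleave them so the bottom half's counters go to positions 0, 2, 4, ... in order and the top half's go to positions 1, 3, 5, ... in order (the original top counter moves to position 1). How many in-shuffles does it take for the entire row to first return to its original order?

12

The in-shuffle permutes the 12 positions with cycle lengths [12].
Every counter is home exactly when every cycle has completed a whole number of laps, i.e. after lcm(12) = 12 in-shuffles.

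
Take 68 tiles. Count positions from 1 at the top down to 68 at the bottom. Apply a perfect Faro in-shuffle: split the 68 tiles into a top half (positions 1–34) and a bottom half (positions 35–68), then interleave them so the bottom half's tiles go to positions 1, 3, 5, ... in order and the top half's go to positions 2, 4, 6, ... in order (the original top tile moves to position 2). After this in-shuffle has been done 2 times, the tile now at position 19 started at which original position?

Work backwards from position 19, undoing one in-shuffle at a time:
19 ← 44 ← 22
So the tile now at position 19 started at position 22.

22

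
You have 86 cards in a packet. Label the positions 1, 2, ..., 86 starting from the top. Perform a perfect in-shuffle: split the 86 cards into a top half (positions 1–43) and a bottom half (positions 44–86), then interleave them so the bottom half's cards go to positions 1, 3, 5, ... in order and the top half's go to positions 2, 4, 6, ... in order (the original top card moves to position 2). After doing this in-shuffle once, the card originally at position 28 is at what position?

56

Track the card's position through each in-shuffle:
28 → 56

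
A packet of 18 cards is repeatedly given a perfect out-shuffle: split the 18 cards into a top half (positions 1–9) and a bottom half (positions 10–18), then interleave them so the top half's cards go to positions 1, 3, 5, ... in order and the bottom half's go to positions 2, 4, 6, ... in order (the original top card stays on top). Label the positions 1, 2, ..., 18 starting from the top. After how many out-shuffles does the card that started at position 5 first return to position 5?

8

Follow position 5 under repeated out-shuffles:
5 → 9 → 17 → 16 → 14 → 10 → 2 → 3 → 5
It first returns after 8 out-shuffles.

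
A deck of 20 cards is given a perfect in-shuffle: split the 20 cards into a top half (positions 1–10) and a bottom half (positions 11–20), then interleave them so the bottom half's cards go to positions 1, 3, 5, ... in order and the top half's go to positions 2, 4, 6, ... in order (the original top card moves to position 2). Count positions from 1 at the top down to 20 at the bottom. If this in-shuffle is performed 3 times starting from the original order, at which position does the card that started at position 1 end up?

8

Track the card's position through each in-shuffle:
1 → 2 → 4 → 8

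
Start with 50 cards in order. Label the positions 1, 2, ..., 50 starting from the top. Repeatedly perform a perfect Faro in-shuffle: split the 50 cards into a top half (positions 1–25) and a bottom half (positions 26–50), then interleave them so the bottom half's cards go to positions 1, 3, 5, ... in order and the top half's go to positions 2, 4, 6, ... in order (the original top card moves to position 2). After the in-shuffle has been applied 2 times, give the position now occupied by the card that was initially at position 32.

26

Track the card's position through each in-shuffle:
32 → 13 → 26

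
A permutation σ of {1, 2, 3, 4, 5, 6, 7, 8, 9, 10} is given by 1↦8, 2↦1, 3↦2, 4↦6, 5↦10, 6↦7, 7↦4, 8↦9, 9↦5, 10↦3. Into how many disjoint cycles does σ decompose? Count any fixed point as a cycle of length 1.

Cycle decomposition: (1 8 9 5 10 3 2) (4 6 7).
2 cycles.

2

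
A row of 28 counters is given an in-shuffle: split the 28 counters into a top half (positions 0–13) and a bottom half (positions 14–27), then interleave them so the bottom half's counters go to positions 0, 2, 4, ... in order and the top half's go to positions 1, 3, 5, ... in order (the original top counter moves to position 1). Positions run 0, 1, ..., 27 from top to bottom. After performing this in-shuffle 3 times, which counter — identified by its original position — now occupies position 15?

1

Work backwards from position 15, undoing one in-shuffle at a time:
15 ← 7 ← 3 ← 1
So the counter now at position 15 started at position 1.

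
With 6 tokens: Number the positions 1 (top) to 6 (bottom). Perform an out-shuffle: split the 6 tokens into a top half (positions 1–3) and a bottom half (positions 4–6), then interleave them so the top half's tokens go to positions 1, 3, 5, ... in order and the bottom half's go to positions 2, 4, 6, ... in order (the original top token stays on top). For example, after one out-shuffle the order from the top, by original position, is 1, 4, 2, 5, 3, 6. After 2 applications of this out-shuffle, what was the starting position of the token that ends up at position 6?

Work backwards from position 6, undoing one out-shuffle at a time:
6 ← 6 ← 6
So the token now at position 6 started at position 6.

6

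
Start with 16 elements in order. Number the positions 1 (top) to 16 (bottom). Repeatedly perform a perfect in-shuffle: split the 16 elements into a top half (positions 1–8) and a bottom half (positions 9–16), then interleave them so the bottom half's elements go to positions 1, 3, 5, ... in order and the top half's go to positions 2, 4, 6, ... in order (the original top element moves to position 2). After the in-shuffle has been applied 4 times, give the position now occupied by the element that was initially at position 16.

Track the element's position through each in-shuffle:
16 → 15 → 13 → 9 → 1

1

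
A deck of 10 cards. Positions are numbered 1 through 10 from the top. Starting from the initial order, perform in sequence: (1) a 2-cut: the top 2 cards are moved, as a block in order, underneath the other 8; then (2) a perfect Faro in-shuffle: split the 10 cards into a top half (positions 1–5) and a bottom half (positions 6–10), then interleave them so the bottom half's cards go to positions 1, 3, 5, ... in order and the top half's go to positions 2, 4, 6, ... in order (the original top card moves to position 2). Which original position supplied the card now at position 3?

Undo the operations in reverse order, starting from position 3:
  undo op 2 (in-shuffle, from bottom half): 3 ← 7
  undo op 1 (cut 2): 7 ← 9
So the card at position 3 came from original position 9.

9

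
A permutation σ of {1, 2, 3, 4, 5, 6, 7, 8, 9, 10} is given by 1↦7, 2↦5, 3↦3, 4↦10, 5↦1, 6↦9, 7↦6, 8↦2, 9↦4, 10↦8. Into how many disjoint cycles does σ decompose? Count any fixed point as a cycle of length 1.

2

Cycle decomposition: (1 7 6 9 4 10 8 2 5) (3).
2 cycles.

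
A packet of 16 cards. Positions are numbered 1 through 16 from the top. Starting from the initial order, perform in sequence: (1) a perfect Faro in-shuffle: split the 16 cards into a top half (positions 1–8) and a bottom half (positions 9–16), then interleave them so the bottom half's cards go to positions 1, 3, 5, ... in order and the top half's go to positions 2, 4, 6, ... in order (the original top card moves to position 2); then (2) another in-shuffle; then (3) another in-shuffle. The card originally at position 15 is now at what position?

1

Track the card from position 15 forward through each operation:
  after op 1 (in-shuffle): 15 → 13
  after op 2 (in-shuffle): 13 → 9
  after op 3 (in-shuffle): 9 → 1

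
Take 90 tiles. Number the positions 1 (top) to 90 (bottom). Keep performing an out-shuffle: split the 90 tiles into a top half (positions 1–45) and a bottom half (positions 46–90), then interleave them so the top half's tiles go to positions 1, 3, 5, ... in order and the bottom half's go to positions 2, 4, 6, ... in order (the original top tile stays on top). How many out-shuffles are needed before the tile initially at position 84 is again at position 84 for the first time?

11

Follow position 84 under repeated out-shuffles:
84 → 78 → 66 → 42 → 83 → 76 → 62 → 34 → 67 → 44 → 87 → 84
It first returns after 11 out-shuffles.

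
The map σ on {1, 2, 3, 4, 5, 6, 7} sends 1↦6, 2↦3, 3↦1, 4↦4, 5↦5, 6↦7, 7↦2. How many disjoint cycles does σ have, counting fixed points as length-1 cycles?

3

Cycle decomposition: (1 6 7 2 3) (4) (5).
3 cycles.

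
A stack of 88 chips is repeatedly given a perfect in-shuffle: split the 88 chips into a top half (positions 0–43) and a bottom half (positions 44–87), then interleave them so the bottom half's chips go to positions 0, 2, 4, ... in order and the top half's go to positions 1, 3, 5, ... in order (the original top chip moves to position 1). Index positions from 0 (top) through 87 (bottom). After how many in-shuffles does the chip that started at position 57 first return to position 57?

11

Follow position 57 under repeated in-shuffles:
57 → 26 → 53 → 18 → 37 → 75 → 62 → 36 → 73 → 58 → 28 → 57
It first returns after 11 in-shuffles.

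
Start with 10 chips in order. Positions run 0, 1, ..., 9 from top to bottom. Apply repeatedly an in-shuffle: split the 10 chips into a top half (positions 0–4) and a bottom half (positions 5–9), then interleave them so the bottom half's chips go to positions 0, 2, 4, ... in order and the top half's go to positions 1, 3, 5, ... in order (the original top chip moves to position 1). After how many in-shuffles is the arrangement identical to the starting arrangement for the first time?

The in-shuffle permutes the 10 positions with cycle lengths [10].
Every chip is home exactly when every cycle has completed a whole number of laps, i.e. after lcm(10) = 10 in-shuffles.

10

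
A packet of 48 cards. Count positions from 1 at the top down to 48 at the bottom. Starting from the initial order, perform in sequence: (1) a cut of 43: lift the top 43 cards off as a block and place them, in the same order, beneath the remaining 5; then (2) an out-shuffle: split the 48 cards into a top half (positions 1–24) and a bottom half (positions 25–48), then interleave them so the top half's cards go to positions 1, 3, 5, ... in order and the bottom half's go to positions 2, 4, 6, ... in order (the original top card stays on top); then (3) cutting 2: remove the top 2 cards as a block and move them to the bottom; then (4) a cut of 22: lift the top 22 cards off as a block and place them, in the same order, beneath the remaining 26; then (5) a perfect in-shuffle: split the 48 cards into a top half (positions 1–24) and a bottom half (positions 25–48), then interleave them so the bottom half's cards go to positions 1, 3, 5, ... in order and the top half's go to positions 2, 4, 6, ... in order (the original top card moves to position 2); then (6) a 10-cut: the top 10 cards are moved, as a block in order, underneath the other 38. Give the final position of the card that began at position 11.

Track the card from position 11 forward through each operation:
  after op 1 (cut 43): 11 → 16
  after op 2 (out-shuffle): 16 → 31
  after op 3 (cut 2): 31 → 29
  after op 4 (cut 22): 29 → 7
  after op 5 (in-shuffle): 7 → 14
  after op 6 (cut 10): 14 → 4

4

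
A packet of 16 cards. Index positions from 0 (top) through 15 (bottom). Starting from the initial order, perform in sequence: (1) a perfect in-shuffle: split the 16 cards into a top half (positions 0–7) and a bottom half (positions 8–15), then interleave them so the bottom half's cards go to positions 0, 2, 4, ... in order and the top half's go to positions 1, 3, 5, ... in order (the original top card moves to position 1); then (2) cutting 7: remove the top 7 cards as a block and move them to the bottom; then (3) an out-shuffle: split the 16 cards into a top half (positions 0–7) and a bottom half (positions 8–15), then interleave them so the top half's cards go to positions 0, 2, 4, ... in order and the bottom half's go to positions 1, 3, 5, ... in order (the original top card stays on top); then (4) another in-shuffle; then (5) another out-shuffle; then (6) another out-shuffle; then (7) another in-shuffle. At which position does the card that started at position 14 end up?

3

Track the card from position 14 forward through each operation:
  after op 1 (in-shuffle): 14 → 12
  after op 2 (cut 7): 12 → 5
  after op 3 (out-shuffle): 5 → 10
  after op 4 (in-shuffle): 10 → 4
  after op 5 (out-shuffle): 4 → 8
  after op 6 (out-shuffle): 8 → 1
  after op 7 (in-shuffle): 1 → 3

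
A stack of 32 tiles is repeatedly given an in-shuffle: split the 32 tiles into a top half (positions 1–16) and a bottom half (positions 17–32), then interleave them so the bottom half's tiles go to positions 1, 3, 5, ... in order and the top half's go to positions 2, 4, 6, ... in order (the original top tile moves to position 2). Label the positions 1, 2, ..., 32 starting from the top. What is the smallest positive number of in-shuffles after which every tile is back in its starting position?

The in-shuffle permutes the 32 positions with cycle lengths [2, 10, 10, 10].
Every tile is home exactly when every cycle has completed a whole number of laps, i.e. after lcm(2, 10) = 10 in-shuffles.

10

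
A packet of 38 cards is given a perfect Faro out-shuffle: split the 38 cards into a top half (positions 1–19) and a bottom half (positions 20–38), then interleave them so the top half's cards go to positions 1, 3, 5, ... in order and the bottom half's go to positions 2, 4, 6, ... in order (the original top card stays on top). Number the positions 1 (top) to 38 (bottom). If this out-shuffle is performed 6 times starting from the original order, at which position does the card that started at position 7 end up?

Track the card's position through each out-shuffle:
7 → 13 → 25 → 12 → 23 → 8 → 15

15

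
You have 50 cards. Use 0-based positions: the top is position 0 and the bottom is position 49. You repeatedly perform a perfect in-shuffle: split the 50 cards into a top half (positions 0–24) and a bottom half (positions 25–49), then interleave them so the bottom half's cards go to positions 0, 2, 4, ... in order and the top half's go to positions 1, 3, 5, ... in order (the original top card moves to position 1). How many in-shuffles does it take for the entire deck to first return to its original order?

8

The in-shuffle permutes the 50 positions with cycle lengths [2, 8, 8, 8, 8, 8, 8].
Every card is home exactly when every cycle has completed a whole number of laps, i.e. after lcm(2, 8) = 8 in-shuffles.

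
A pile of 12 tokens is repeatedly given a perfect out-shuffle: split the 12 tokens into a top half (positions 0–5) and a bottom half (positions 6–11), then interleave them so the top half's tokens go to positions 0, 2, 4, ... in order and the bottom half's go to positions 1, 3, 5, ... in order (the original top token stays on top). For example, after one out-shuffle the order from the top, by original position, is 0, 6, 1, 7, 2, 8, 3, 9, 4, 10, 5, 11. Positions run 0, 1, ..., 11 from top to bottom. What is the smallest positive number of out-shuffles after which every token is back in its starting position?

The out-shuffle permutes the 12 positions with cycle lengths [1, 1, 10].
Every token is home exactly when every cycle has completed a whole number of laps, i.e. after lcm(1, 10) = 10 out-shuffles.

10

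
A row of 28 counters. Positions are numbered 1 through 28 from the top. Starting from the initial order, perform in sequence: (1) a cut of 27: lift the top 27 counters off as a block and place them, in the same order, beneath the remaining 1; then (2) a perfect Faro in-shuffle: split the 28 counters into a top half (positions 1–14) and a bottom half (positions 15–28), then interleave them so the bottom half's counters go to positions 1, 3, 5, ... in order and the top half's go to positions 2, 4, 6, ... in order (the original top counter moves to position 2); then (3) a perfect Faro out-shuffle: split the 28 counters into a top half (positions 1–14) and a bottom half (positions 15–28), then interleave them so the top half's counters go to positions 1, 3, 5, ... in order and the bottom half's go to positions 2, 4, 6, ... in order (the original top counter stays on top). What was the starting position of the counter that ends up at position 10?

Undo the operations in reverse order, starting from position 10:
  undo op 3 (out-shuffle, from bottom half): 10 ← 19
  undo op 2 (in-shuffle, from bottom half): 19 ← 24
  undo op 1 (cut 27): 24 ← 23
So the counter at position 10 came from original position 23.

23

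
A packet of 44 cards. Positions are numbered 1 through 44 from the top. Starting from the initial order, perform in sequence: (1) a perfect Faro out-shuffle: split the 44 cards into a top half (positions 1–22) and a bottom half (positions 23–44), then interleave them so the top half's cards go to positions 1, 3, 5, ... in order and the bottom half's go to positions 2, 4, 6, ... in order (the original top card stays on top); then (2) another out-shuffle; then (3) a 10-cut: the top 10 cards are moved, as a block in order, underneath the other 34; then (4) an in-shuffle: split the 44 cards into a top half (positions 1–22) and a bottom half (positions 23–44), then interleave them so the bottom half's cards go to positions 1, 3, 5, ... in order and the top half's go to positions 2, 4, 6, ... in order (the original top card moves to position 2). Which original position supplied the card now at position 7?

42

Undo the operations in reverse order, starting from position 7:
  undo op 4 (in-shuffle, from bottom half): 7 ← 26
  undo op 3 (cut 10): 26 ← 36
  undo op 2 (out-shuffle, from bottom half): 36 ← 40
  undo op 1 (out-shuffle, from bottom half): 40 ← 42
So the card at position 7 came from original position 42.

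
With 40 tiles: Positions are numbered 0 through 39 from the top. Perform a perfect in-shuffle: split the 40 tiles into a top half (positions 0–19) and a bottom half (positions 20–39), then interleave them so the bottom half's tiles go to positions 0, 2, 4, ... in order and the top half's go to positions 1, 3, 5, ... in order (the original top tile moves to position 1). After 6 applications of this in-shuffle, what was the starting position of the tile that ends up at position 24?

9

Work backwards from position 24, undoing one in-shuffle at a time:
24 ← 32 ← 36 ← 38 ← 39 ← 19 ← 9
So the tile now at position 24 started at position 9.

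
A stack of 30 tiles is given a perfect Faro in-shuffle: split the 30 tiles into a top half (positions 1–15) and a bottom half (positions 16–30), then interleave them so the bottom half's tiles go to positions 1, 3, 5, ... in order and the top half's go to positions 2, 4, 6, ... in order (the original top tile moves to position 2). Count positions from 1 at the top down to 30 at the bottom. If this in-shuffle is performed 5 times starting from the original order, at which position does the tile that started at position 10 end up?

10

Track the tile's position through each in-shuffle:
10 → 20 → 9 → 18 → 5 → 10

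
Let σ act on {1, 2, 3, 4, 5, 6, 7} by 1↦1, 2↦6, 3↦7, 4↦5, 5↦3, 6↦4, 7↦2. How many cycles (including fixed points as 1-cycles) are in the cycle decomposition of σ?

2

Cycle decomposition: (1) (2 6 4 5 3 7).
2 cycles.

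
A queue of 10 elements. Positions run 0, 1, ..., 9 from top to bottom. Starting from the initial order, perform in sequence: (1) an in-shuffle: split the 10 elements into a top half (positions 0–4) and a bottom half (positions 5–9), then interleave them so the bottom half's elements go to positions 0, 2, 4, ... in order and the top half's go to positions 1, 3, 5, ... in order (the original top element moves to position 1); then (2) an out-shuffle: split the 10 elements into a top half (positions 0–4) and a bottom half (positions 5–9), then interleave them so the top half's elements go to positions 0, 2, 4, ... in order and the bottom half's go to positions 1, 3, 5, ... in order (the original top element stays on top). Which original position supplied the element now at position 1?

Undo the operations in reverse order, starting from position 1:
  undo op 2 (out-shuffle, from bottom half): 1 ← 5
  undo op 1 (in-shuffle, from top half): 5 ← 2
So the element at position 1 came from original position 2.

2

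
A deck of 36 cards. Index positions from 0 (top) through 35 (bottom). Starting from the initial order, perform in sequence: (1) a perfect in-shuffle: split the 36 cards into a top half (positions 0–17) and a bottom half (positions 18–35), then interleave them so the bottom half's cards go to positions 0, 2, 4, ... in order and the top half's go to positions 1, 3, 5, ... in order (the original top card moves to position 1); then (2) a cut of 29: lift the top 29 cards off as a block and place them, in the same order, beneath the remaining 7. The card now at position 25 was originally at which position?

Undo the operations in reverse order, starting from position 25:
  undo op 2 (cut 29): 25 ← 18
  undo op 1 (in-shuffle, from bottom half): 18 ← 27
So the card at position 25 came from original position 27.

27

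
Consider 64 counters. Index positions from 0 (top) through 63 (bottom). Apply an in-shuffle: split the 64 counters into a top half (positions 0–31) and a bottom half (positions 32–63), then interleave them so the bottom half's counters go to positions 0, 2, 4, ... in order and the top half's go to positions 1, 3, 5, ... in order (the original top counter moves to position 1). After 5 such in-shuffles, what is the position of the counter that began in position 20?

21

Track the counter's position through each in-shuffle:
20 → 41 → 18 → 37 → 10 → 21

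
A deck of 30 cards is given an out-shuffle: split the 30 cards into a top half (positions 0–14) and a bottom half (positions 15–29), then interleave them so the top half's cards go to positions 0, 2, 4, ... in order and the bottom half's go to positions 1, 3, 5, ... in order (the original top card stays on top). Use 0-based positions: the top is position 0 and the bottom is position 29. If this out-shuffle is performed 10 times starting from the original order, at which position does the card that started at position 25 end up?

22

Track the card's position through each out-shuffle:
25 → 21 → 13 → 26 → 23 → 17 → 5 → 10 → 20 → 11 → 22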